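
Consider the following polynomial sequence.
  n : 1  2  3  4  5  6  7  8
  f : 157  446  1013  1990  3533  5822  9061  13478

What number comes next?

19325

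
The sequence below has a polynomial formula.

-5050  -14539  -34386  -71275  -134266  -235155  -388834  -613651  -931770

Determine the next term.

-1369531

-9489  -19847  -36889  -62991  -100889  -153679  -224817  -318119
-10358  -17042  -26102  -37898  -52790  -71138  -93302
-6684  -9060  -11796  -14892  -18348  -22164
-2376  -2736  -3096  -3456  -3816
-360  -360  -360  -360
Constant fifth difference = -360, so extend:
-3816 − 360 = -4176;  -22164 − 4176 = -26340;  -93302 − 26340 = -119642;  -318119 − 119642 = -437761;  -931770 − 437761 = -1369531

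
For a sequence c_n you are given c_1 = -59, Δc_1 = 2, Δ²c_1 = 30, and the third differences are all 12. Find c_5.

Build the table forward from the leading diagonal:
Δ³: 12, 12, 12, 12, 12
Δ²: 30, 42, 54, 66, 78
Δ: 2, 32, 74, 128, 194
c: -59, -57, -25, 49, 177

177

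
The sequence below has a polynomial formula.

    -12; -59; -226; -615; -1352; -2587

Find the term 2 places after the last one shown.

Δ: -47 , -167 , -389 , -737 , -1235
Δ²: -120 , -222 , -348 , -498
Δ³: -102 , -126 , -150
Δ⁴: -24 , -24
Constant fourth difference = -24, so extend:
-150 − 24 = -174;  -498 − 174 = -672;  -1235 − 672 = -1907;  -2587 − 1907 = -4494
-174 − 24 = -198;  -672 − 198 = -870;  -1907 − 870 = -2777;  -4494 − 2777 = -7271

-7271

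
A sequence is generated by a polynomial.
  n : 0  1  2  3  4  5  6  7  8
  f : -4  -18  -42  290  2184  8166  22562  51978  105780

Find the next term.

196574

Δ: -14  -24  332  1894  5982  14396  29416  53802
Δ²: -10  356  1562  4088  8414  15020  24386
Δ³: 366  1206  2526  4326  6606  9366
Δ⁴: 840  1320  1800  2280  2760
Δ⁵: 480  480  480  480
Fifth differences constant at 480.
2760 + 480 = 3240;  9366 + 3240 = 12606;  24386 + 12606 = 36992;  53802 + 36992 = 90794;  105780 + 90794 = 196574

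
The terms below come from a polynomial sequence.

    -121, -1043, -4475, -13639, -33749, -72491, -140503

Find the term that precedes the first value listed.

First differences: -922, -3432, -9164, -20110, -38742, -68012
Second differences: -2510, -5732, -10946, -18632, -29270
Third differences: -3222, -5214, -7686, -10638
Fourth differences: -1992, -2472, -2952
Fifth differences: -480, -480
The fifth differences are constant at -480.
Work back: -1992 + 480 = -1512;  -3222 + 1512 = -1710;  -2510 + 1710 = -800;  -922 + 800 = -122;  -121 + 122 = 1

1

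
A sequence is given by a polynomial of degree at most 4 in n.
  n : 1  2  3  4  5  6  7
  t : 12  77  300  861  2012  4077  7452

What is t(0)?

D1: 65, 223, 561, 1151, 2065, 3375
D2: 158, 338, 590, 914, 1310
D3: 180, 252, 324, 396
D4: 72, 72, 72
The fourth differences are constant at 72.
Work back: 180 − 72 = 108;  158 − 108 = 50;  65 − 50 = 15;  12 − 15 = -3

-3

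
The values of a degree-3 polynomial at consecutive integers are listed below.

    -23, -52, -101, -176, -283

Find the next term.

-428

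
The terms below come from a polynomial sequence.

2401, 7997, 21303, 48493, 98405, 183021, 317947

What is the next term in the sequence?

First differences: 5596, 13306, 27190, 49912, 84616, 134926
Second differences: 7710, 13884, 22722, 34704, 50310
Third differences: 6174, 8838, 11982, 15606
Fourth differences: 2664, 3144, 3624
Fifth differences: 480, 480
Fifth differences constant at 480.
3624 + 480 = 4104;  15606 + 4104 = 19710;  50310 + 19710 = 70020;  134926 + 70020 = 204946;  317947 + 204946 = 522893

522893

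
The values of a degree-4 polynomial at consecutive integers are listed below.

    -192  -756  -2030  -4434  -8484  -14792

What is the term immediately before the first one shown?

D1: -564  -1274  -2404  -4050  -6308
D2: -710  -1130  -1646  -2258
D3: -420  -516  -612
D4: -96  -96
The fourth differences are constant at -96.
Work back: -420 + 96 = -324;  -710 + 324 = -386;  -564 + 386 = -178;  -192 + 178 = -14

-14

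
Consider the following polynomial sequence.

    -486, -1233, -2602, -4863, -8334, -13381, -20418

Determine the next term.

First differences: -747, -1369, -2261, -3471, -5047, -7037
Second differences: -622, -892, -1210, -1576, -1990
Third differences: -270, -318, -366, -414
Fourth differences: -48, -48, -48
Fourth differences constant at -48.
-414 − 48 = -462;  -1990 − 462 = -2452;  -7037 − 2452 = -9489;  -20418 − 9489 = -29907

-29907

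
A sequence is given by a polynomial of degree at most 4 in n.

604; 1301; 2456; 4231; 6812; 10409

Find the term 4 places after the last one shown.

39997

D1: 697, 1155, 1775, 2581, 3597
D2: 458, 620, 806, 1016
D3: 162, 186, 210
D4: 24, 24
The fourth differences are constant (24).
210 + 24 = 234;  1016 + 234 = 1250;  3597 + 1250 = 4847;  10409 + 4847 = 15256
234 + 24 = 258;  1250 + 258 = 1508;  4847 + 1508 = 6355;  15256 + 6355 = 21611
258 + 24 = 282;  1508 + 282 = 1790;  6355 + 1790 = 8145;  21611 + 8145 = 29756
282 + 24 = 306;  1790 + 306 = 2096;  8145 + 2096 = 10241;  29756 + 10241 = 39997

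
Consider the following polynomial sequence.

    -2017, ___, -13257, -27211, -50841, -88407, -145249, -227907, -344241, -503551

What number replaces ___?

Using the last 8 terms:
First differences: -13954, -23630, -37566, -56842, -82658, -116334, -159310
Second differences: -9676, -13936, -19276, -25816, -33676, -42976
Third differences: -4260, -5340, -6540, -7860, -9300
Fourth differences: -1080, -1200, -1320, -1440
Fifth differences: -120, -120, -120
Constant fifth difference = -120.
Extend backward: -1080 + 120 = -960;  -4260 + 960 = -3300;  -9676 + 3300 = -6376;  -13954 + 6376 = -7578;  -13257 + 7578 = -5679

-5679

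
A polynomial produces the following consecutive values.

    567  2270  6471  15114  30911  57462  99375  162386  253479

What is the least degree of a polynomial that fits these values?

5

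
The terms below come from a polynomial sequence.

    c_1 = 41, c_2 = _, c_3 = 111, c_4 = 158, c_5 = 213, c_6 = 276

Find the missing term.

Using the last 4 terms:
D1: 47  55  63
D2: 8  8
Constant second difference = 8.
Extend backward: 47 − 8 = 39;  111 − 39 = 72

72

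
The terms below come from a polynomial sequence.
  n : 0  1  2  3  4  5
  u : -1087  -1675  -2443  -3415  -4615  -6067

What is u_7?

-9823

Δ: -588, -768, -972, -1200, -1452
Δ²: -180, -204, -228, -252
Δ³: -24, -24, -24
Constant third difference = -24, so extend:
-252 − 24 = -276;  -1452 − 276 = -1728;  -6067 − 1728 = -7795
-276 − 24 = -300;  -1728 − 300 = -2028;  -7795 − 2028 = -9823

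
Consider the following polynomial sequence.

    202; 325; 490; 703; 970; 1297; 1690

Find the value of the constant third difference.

6

First differences: 123, 165, 213, 267, 327, 393
Second differences: 42, 48, 54, 60, 66
Third differences: 6, 6, 6, 6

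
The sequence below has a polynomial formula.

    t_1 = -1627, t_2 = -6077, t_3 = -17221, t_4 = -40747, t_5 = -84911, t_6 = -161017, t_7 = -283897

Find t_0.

-271

D1: -4450, -11144, -23526, -44164, -76106, -122880
D2: -6694, -12382, -20638, -31942, -46774
D3: -5688, -8256, -11304, -14832
D4: -2568, -3048, -3528
D5: -480, -480
The fifth differences are constant at -480.
Work back: -2568 + 480 = -2088;  -5688 + 2088 = -3600;  -6694 + 3600 = -3094;  -4450 + 3094 = -1356;  -1627 + 1356 = -271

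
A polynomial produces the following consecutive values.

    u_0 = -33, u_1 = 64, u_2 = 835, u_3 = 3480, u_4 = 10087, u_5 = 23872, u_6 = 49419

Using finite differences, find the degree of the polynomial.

5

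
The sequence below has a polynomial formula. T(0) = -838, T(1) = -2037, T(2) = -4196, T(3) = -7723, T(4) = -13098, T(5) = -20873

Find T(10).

-120108

Δ: -1199, -2159, -3527, -5375, -7775
Δ²: -960, -1368, -1848, -2400
Δ³: -408, -480, -552
Δ⁴: -72, -72
Constant fourth difference = -72, so extend:
-552 − 72 = -624;  -2400 − 624 = -3024;  -7775 − 3024 = -10799;  -20873 − 10799 = -31672
-624 − 72 = -696;  -3024 − 696 = -3720;  -10799 − 3720 = -14519;  -31672 − 14519 = -46191
-696 − 72 = -768;  -3720 − 768 = -4488;  -14519 − 4488 = -19007;  -46191 − 19007 = -65198
-768 − 72 = -840;  -4488 − 840 = -5328;  -19007 − 5328 = -24335;  -65198 − 24335 = -89533
-840 − 72 = -912;  -5328 − 912 = -6240;  -24335 − 6240 = -30575;  -89533 − 30575 = -120108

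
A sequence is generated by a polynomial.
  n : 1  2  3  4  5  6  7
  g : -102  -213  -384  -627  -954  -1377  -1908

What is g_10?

-111 , -171 , -243 , -327 , -423 , -531
-60 , -72 , -84 , -96 , -108
-12 , -12 , -12 , -12
The third differences are constant (-12).
-108 − 12 = -120;  -531 − 120 = -651;  -1908 − 651 = -2559
-120 − 12 = -132;  -651 − 132 = -783;  -2559 − 783 = -3342
-132 − 12 = -144;  -783 − 144 = -927;  -3342 − 927 = -4269

-4269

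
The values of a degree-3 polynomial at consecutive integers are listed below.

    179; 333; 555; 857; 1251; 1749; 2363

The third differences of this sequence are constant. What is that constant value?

First differences: 154, 222, 302, 394, 498, 614
Second differences: 68, 80, 92, 104, 116
Third differences: 12, 12, 12, 12

12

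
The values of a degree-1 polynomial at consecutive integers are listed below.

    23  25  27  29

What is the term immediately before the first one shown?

2, 2, 2
The first differences are constant at 2.
Work back: 23 − 2 = 21

21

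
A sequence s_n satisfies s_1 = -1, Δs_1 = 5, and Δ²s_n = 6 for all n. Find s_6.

84

Build the table forward from the leading diagonal:
D2: 6, 6, 6, 6, 6, 6
D1: 5, 11, 17, 23, 29, 35
s: -1, 4, 15, 32, 55, 84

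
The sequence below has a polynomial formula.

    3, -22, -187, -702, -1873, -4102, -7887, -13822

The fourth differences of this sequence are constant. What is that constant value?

Δ: -25, -165, -515, -1171, -2229, -3785, -5935
Δ²: -140, -350, -656, -1058, -1556, -2150
Δ³: -210, -306, -402, -498, -594
Δ⁴: -96, -96, -96, -96

-96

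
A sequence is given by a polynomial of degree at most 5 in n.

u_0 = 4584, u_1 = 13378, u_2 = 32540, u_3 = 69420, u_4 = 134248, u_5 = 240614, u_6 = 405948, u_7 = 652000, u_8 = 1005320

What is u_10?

2166844

Δ: 8794, 19162, 36880, 64828, 106366, 165334, 246052, 353320
Δ²: 10368, 17718, 27948, 41538, 58968, 80718, 107268
Δ³: 7350, 10230, 13590, 17430, 21750, 26550
Δ⁴: 2880, 3360, 3840, 4320, 4800
Δ⁵: 480, 480, 480, 480
Fifth differences constant at 480.
4800 + 480 = 5280;  26550 + 5280 = 31830;  107268 + 31830 = 139098;  353320 + 139098 = 492418;  1005320 + 492418 = 1497738
5280 + 480 = 5760;  31830 + 5760 = 37590;  139098 + 37590 = 176688;  492418 + 176688 = 669106;  1497738 + 669106 = 2166844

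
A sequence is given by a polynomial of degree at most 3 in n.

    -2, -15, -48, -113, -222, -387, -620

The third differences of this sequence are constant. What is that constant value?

D1: -13, -33, -65, -109, -165, -233
D2: -20, -32, -44, -56, -68
D3: -12, -12, -12, -12

-12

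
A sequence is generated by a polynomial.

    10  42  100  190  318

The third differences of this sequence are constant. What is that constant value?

Δ: 32, 58, 90, 128
Δ²: 26, 32, 38
Δ³: 6, 6

6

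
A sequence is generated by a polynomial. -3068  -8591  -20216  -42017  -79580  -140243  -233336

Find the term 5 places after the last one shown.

-5523, -11625, -21801, -37563, -60663, -93093
-6102, -10176, -15762, -23100, -32430
-4074, -5586, -7338, -9330
-1512, -1752, -1992
-240, -240
The fifth differences are constant (-240).
-1992 − 240 = -2232;  -9330 − 2232 = -11562;  -32430 − 11562 = -43992;  -93093 − 43992 = -137085;  -233336 − 137085 = -370421
-2232 − 240 = -2472;  -11562 − 2472 = -14034;  -43992 − 14034 = -58026;  -137085 − 58026 = -195111;  -370421 − 195111 = -565532
-2472 − 240 = -2712;  -14034 − 2712 = -16746;  -58026 − 16746 = -74772;  -195111 − 74772 = -269883;  -565532 − 269883 = -835415
-2712 − 240 = -2952;  -16746 − 2952 = -19698;  -74772 − 19698 = -94470;  -269883 − 94470 = -364353;  -835415 − 364353 = -1199768
-2952 − 240 = -3192;  -19698 − 3192 = -22890;  -94470 − 22890 = -117360;  -364353 − 117360 = -481713;  -1199768 − 481713 = -1681481

-1681481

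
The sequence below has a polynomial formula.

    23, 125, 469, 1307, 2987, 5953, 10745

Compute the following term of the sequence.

17999

First differences: 102 , 344 , 838 , 1680 , 2966 , 4792
Second differences: 242 , 494 , 842 , 1286 , 1826
Third differences: 252 , 348 , 444 , 540
Fourth differences: 96 , 96 , 96
The fourth differences are constant (96).
540 + 96 = 636;  1826 + 636 = 2462;  4792 + 2462 = 7254;  10745 + 7254 = 17999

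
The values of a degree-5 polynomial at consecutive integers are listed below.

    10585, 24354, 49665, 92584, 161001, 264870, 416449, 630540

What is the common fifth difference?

Δ: 13769, 25311, 42919, 68417, 103869, 151579, 214091
Δ²: 11542, 17608, 25498, 35452, 47710, 62512
Δ³: 6066, 7890, 9954, 12258, 14802
Δ⁴: 1824, 2064, 2304, 2544
Δ⁵: 240, 240, 240

240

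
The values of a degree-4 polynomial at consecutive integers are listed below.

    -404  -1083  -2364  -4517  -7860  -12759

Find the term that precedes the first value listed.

-105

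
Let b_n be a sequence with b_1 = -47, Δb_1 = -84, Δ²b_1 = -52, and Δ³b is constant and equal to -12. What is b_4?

-467

Build the table forward from the leading diagonal:
Third differences: -12  -12  -12  -12
Second differences: -52  -64  -76  -88
First differences: -84  -136  -200  -276
b: -47  -131  -267  -467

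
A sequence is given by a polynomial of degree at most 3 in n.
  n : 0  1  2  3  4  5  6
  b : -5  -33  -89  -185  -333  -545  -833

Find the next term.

-1209

D1: -28, -56, -96, -148, -212, -288
D2: -28, -40, -52, -64, -76
D3: -12, -12, -12, -12
The third differences are constant (-12).
-76 − 12 = -88;  -288 − 88 = -376;  -833 − 376 = -1209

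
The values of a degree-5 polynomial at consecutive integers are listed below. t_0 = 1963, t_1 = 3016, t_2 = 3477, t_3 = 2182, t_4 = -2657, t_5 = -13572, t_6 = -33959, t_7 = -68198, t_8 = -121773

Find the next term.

First differences: 1053  461  -1295  -4839  -10915  -20387  -34239  -53575
Second differences: -592  -1756  -3544  -6076  -9472  -13852  -19336
Third differences: -1164  -1788  -2532  -3396  -4380  -5484
Fourth differences: -624  -744  -864  -984  -1104
Fifth differences: -120  -120  -120  -120
Fifth differences constant at -120.
-1104 − 120 = -1224;  -5484 − 1224 = -6708;  -19336 − 6708 = -26044;  -53575 − 26044 = -79619;  -121773 − 79619 = -201392

-201392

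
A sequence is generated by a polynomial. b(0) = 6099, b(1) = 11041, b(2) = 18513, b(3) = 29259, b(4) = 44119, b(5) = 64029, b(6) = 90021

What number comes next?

123223

4942, 7472, 10746, 14860, 19910, 25992
2530, 3274, 4114, 5050, 6082
744, 840, 936, 1032
96, 96, 96
Fourth differences constant at 96.
1032 + 96 = 1128;  6082 + 1128 = 7210;  25992 + 7210 = 33202;  90021 + 33202 = 123223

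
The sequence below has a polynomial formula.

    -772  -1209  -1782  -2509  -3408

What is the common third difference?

First differences: -437, -573, -727, -899
Second differences: -136, -154, -172
Third differences: -18, -18

-18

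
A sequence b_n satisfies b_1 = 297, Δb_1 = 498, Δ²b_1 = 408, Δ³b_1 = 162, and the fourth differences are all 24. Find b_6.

Build the table forward from the leading diagonal:
Fourth differences: 24  24  24  24  24  24
Third differences: 162  186  210  234  258  282
Second differences: 408  570  756  966  1200  1458
First differences: 498  906  1476  2232  3198  4398
b: 297  795  1701  3177  5409  8607

8607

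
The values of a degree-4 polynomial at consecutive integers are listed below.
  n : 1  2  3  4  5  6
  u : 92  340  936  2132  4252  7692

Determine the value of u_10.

D1: 248 , 596 , 1196 , 2120 , 3440
D2: 348 , 600 , 924 , 1320
D3: 252 , 324 , 396
D4: 72 , 72
Fourth differences constant at 72.
396 + 72 = 468;  1320 + 468 = 1788;  3440 + 1788 = 5228;  7692 + 5228 = 12920
468 + 72 = 540;  1788 + 540 = 2328;  5228 + 2328 = 7556;  12920 + 7556 = 20476
540 + 72 = 612;  2328 + 612 = 2940;  7556 + 2940 = 10496;  20476 + 10496 = 30972
612 + 72 = 684;  2940 + 684 = 3624;  10496 + 3624 = 14120;  30972 + 14120 = 45092

45092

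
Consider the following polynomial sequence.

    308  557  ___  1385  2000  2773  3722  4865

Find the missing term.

Using the last 5 terms:
Δ: 615, 773, 949, 1143
Δ²: 158, 176, 194
Δ³: 18, 18
Constant third difference = 18.
Extend backward: 158 − 18 = 140;  615 − 140 = 475;  1385 − 475 = 910

910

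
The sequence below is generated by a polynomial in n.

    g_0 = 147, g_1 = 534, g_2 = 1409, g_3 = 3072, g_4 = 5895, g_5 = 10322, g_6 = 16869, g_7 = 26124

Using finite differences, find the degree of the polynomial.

D1: 387, 875, 1663, 2823, 4427, 6547, 9255
D2: 488, 788, 1160, 1604, 2120, 2708
D3: 300, 372, 444, 516, 588
D4: 72, 72, 72, 72
The fourth differences are constant, so the polynomial has degree 4.

4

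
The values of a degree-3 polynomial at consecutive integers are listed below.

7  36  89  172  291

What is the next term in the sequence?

29 , 53 , 83 , 119
24 , 30 , 36
6 , 6
The third differences are constant (6).
36 + 6 = 42;  119 + 42 = 161;  291 + 161 = 452

452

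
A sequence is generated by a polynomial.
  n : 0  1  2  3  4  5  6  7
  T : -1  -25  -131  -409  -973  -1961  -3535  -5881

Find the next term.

D1: -24, -106, -278, -564, -988, -1574, -2346
D2: -82, -172, -286, -424, -586, -772
D3: -90, -114, -138, -162, -186
D4: -24, -24, -24, -24
The fourth differences are constant (-24).
-186 − 24 = -210;  -772 − 210 = -982;  -2346 − 982 = -3328;  -5881 − 3328 = -9209

-9209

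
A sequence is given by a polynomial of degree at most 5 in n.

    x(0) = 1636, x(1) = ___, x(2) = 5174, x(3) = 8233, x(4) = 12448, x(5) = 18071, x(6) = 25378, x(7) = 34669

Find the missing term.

Using the last 6 terms:
First differences: 3059  4215  5623  7307  9291
Second differences: 1156  1408  1684  1984
Third differences: 252  276  300
Fourth differences: 24  24
Constant fourth difference = 24.
Extend backward: 252 − 24 = 228;  1156 − 228 = 928;  3059 − 928 = 2131;  5174 − 2131 = 3043

3043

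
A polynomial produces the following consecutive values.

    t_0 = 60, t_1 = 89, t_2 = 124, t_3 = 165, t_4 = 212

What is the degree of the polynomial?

First differences: 29, 35, 41, 47
Second differences: 6, 6, 6
The second differences are constant, so the polynomial has degree 2.

2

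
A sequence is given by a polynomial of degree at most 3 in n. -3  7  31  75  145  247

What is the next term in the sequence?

387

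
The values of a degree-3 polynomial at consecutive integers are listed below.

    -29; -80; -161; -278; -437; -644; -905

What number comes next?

-1226

D1: -51  -81  -117  -159  -207  -261
D2: -30  -36  -42  -48  -54
D3: -6  -6  -6  -6
The third differences are constant (-6).
-54 − 6 = -60;  -261 − 60 = -321;  -905 − 321 = -1226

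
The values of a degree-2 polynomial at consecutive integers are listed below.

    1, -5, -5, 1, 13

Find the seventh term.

55

D1: -6, 0, 6, 12
D2: 6, 6, 6
Second differences constant at 6.
12 + 6 = 18;  13 + 18 = 31
18 + 6 = 24;  31 + 24 = 55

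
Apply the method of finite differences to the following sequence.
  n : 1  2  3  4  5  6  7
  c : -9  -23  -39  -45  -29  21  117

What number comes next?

Δ: -14  -16  -6  16  50  96
Δ²: -2  10  22  34  46
Δ³: 12  12  12  12
Constant third difference = 12, so extend:
46 + 12 = 58;  96 + 58 = 154;  117 + 154 = 271

271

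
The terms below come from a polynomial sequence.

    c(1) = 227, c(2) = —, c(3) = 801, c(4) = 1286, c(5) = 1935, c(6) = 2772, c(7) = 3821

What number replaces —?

456

Using the last 5 terms:
D1: 485, 649, 837, 1049
D2: 164, 188, 212
D3: 24, 24
Constant third difference = 24.
Extend backward: 164 − 24 = 140;  485 − 140 = 345;  801 − 345 = 456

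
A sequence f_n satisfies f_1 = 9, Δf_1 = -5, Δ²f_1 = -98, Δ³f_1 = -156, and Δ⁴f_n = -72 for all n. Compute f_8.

-10064

Build the table forward from the leading diagonal:
D4: -72  -72  -72  -72  -72  -72  -72  -72
D3: -156  -228  -300  -372  -444  -516  -588  -660
D2: -98  -254  -482  -782  -1154  -1598  -2114  -2702
D1: -5  -103  -357  -839  -1621  -2775  -4373  -6487
f: 9  4  -99  -456  -1295  -2916  -5691  -10064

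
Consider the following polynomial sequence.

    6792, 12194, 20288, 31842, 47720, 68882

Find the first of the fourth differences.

96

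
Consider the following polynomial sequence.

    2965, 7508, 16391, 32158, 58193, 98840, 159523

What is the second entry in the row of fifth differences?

Δ: 4543, 8883, 15767, 26035, 40647, 60683
Δ²: 4340, 6884, 10268, 14612, 20036
Δ³: 2544, 3384, 4344, 5424
Δ⁴: 840, 960, 1080
Δ⁵: 120, 120

120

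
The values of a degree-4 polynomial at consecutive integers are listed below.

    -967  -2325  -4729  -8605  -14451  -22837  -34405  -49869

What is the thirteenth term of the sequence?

-1358, -2404, -3876, -5846, -8386, -11568, -15464
-1046, -1472, -1970, -2540, -3182, -3896
-426, -498, -570, -642, -714
-72, -72, -72, -72
Constant fourth difference = -72, so extend:
-714 − 72 = -786;  -3896 − 786 = -4682;  -15464 − 4682 = -20146;  -49869 − 20146 = -70015
-786 − 72 = -858;  -4682 − 858 = -5540;  -20146 − 5540 = -25686;  -70015 − 25686 = -95701
-858 − 72 = -930;  -5540 − 930 = -6470;  -25686 − 6470 = -32156;  -95701 − 32156 = -127857
-930 − 72 = -1002;  -6470 − 1002 = -7472;  -32156 − 7472 = -39628;  -127857 − 39628 = -167485
-1002 − 72 = -1074;  -7472 − 1074 = -8546;  -39628 − 8546 = -48174;  -167485 − 48174 = -215659

-215659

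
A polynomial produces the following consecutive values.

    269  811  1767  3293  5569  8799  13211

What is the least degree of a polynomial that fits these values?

4

D1: 542, 956, 1526, 2276, 3230, 4412
D2: 414, 570, 750, 954, 1182
D3: 156, 180, 204, 228
D4: 24, 24, 24
The fourth differences are constant, so the polynomial has degree 4.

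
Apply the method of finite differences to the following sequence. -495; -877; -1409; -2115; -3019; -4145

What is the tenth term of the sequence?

-11349

First differences: -382  -532  -706  -904  -1126
Second differences: -150  -174  -198  -222
Third differences: -24  -24  -24
Third differences constant at -24.
-222 − 24 = -246;  -1126 − 246 = -1372;  -4145 − 1372 = -5517
-246 − 24 = -270;  -1372 − 270 = -1642;  -5517 − 1642 = -7159
-270 − 24 = -294;  -1642 − 294 = -1936;  -7159 − 1936 = -9095
-294 − 24 = -318;  -1936 − 318 = -2254;  -9095 − 2254 = -11349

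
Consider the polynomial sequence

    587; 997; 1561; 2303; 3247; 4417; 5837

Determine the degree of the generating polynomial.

D1: 410, 564, 742, 944, 1170, 1420
D2: 154, 178, 202, 226, 250
D3: 24, 24, 24, 24
The third differences are constant, so the polynomial has degree 3.

3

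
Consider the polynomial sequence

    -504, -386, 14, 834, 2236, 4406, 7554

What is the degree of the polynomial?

D1: 118, 400, 820, 1402, 2170, 3148
D2: 282, 420, 582, 768, 978
D3: 138, 162, 186, 210
D4: 24, 24, 24
The fourth differences are constant, so the polynomial has degree 4.

4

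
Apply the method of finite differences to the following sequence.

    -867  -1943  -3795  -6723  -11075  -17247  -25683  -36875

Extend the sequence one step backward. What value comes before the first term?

Δ: -1076  -1852  -2928  -4352  -6172  -8436  -11192
Δ²: -776  -1076  -1424  -1820  -2264  -2756
Δ³: -300  -348  -396  -444  -492
Δ⁴: -48  -48  -48  -48
The fourth differences are constant at -48.
Work back: -300 + 48 = -252;  -776 + 252 = -524;  -1076 + 524 = -552;  -867 + 552 = -315

-315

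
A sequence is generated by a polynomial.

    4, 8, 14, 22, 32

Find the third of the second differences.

2

Δ: 4, 6, 8, 10
Δ²: 2, 2, 2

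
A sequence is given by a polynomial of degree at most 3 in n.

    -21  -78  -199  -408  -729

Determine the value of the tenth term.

-4854

-57 , -121 , -209 , -321
-64 , -88 , -112
-24 , -24
Constant third difference = -24, so extend:
-112 − 24 = -136;  -321 − 136 = -457;  -729 − 457 = -1186
-136 − 24 = -160;  -457 − 160 = -617;  -1186 − 617 = -1803
-160 − 24 = -184;  -617 − 184 = -801;  -1803 − 801 = -2604
-184 − 24 = -208;  -801 − 208 = -1009;  -2604 − 1009 = -3613
-208 − 24 = -232;  -1009 − 232 = -1241;  -3613 − 1241 = -4854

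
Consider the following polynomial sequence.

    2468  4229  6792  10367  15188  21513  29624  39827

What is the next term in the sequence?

Δ: 1761 , 2563 , 3575 , 4821 , 6325 , 8111 , 10203
Δ²: 802 , 1012 , 1246 , 1504 , 1786 , 2092
Δ³: 210 , 234 , 258 , 282 , 306
Δ⁴: 24 , 24 , 24 , 24
Constant fourth difference = 24, so extend:
306 + 24 = 330;  2092 + 330 = 2422;  10203 + 2422 = 12625;  39827 + 12625 = 52452

52452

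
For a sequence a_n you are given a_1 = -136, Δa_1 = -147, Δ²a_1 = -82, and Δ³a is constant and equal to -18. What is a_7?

-2608

Build the table forward from the leading diagonal:
Third differences: -18, -18, -18, -18, -18, -18, -18
Second differences: -82, -100, -118, -136, -154, -172, -190
First differences: -147, -229, -329, -447, -583, -737, -909
a: -136, -283, -512, -841, -1288, -1871, -2608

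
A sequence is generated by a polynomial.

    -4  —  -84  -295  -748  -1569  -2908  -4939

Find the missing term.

-13

Using the last 6 terms:
Δ: -211, -453, -821, -1339, -2031
Δ²: -242, -368, -518, -692
Δ³: -126, -150, -174
Δ⁴: -24, -24
Constant fourth difference = -24.
Extend backward: -126 + 24 = -102;  -242 + 102 = -140;  -211 + 140 = -71;  -84 + 71 = -13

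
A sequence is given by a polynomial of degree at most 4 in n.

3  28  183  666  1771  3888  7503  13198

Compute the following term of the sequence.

25  155  483  1105  2117  3615  5695
130  328  622  1012  1498  2080
198  294  390  486  582
96  96  96  96
Fourth differences constant at 96.
582 + 96 = 678;  2080 + 678 = 2758;  5695 + 2758 = 8453;  13198 + 8453 = 21651

21651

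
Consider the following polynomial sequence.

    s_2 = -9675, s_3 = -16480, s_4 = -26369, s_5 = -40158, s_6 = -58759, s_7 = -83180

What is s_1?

-5234

Δ: -6805  -9889  -13789  -18601  -24421
Δ²: -3084  -3900  -4812  -5820
Δ³: -816  -912  -1008
Δ⁴: -96  -96
The fourth differences are constant at -96.
Work back: -816 + 96 = -720;  -3084 + 720 = -2364;  -6805 + 2364 = -4441;  -9675 + 4441 = -5234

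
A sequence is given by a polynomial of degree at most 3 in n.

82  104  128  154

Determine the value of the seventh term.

D1: 22, 24, 26
D2: 2, 2
Constant second difference = 2, so extend:
26 + 2 = 28;  154 + 28 = 182
28 + 2 = 30;  182 + 30 = 212
30 + 2 = 32;  212 + 32 = 244

244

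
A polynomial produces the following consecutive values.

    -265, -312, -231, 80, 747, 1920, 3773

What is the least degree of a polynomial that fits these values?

-47, 81, 311, 667, 1173, 1853
128, 230, 356, 506, 680
102, 126, 150, 174
24, 24, 24
The fourth differences are constant, so the polynomial has degree 4.

4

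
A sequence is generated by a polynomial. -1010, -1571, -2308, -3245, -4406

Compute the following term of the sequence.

-5815

First differences: -561, -737, -937, -1161
Second differences: -176, -200, -224
Third differences: -24, -24
Third differences constant at -24.
-224 − 24 = -248;  -1161 − 248 = -1409;  -4406 − 1409 = -5815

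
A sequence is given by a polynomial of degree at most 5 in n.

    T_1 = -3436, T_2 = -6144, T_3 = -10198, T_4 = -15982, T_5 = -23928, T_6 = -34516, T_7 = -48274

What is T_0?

Δ: -2708, -4054, -5784, -7946, -10588, -13758
Δ²: -1346, -1730, -2162, -2642, -3170
Δ³: -384, -432, -480, -528
Δ⁴: -48, -48, -48
The fourth differences are constant at -48.
Work back: -384 + 48 = -336;  -1346 + 336 = -1010;  -2708 + 1010 = -1698;  -3436 + 1698 = -1738

-1738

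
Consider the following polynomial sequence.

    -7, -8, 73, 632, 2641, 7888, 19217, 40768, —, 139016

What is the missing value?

78217

Using the first 8 terms:
First differences: -1  81  559  2009  5247  11329  21551
Second differences: 82  478  1450  3238  6082  10222
Third differences: 396  972  1788  2844  4140
Fourth differences: 576  816  1056  1296
Fifth differences: 240  240  240
Constant fifth difference = 240.
Extend forward: 1296 + 240 = 1536;  4140 + 1536 = 5676;  10222 + 5676 = 15898;  21551 + 15898 = 37449;  40768 + 37449 = 78217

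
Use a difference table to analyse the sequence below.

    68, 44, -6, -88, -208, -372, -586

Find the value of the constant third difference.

Δ: -24, -50, -82, -120, -164, -214
Δ²: -26, -32, -38, -44, -50
Δ³: -6, -6, -6, -6

-6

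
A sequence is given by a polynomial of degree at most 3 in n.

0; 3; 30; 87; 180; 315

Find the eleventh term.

1830

D1: 3 , 27 , 57 , 93 , 135
D2: 24 , 30 , 36 , 42
D3: 6 , 6 , 6
Third differences constant at 6.
42 + 6 = 48;  135 + 48 = 183;  315 + 183 = 498
48 + 6 = 54;  183 + 54 = 237;  498 + 237 = 735
54 + 6 = 60;  237 + 60 = 297;  735 + 297 = 1032
60 + 6 = 66;  297 + 66 = 363;  1032 + 363 = 1395
66 + 6 = 72;  363 + 72 = 435;  1395 + 435 = 1830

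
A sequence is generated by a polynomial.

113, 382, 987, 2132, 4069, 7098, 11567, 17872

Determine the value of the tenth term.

37814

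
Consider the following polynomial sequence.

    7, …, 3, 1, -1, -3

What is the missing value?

5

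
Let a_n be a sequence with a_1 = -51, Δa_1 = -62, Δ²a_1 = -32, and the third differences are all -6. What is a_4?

Build the table forward from the leading diagonal:
Third differences: -6  -6  -6  -6
Second differences: -32  -38  -44  -50
First differences: -62  -94  -132  -176
a: -51  -113  -207  -339

-339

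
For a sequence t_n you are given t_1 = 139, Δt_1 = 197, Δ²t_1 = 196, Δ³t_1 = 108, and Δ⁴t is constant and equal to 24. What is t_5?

2559

Build the table forward from the leading diagonal:
Fourth differences: 24  24  24  24  24
Third differences: 108  132  156  180  204
Second differences: 196  304  436  592  772
First differences: 197  393  697  1133  1725
t: 139  336  729  1426  2559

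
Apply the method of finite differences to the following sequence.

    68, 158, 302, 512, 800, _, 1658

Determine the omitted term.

1178

Using the first 5 terms:
D1: 90, 144, 210, 288
D2: 54, 66, 78
D3: 12, 12
Constant third difference = 12.
Extend forward: 78 + 12 = 90;  288 + 90 = 378;  800 + 378 = 1178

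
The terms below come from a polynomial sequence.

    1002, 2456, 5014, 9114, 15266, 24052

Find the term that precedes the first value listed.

286

First differences: 1454  2558  4100  6152  8786
Second differences: 1104  1542  2052  2634
Third differences: 438  510  582
Fourth differences: 72  72
The fourth differences are constant at 72.
Work back: 438 − 72 = 366;  1104 − 366 = 738;  1454 − 738 = 716;  1002 − 716 = 286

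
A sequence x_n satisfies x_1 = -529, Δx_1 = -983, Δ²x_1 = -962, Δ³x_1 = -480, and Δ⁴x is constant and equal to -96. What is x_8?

Build the table forward from the leading diagonal:
Fourth differences: -96, -96, -96, -96, -96, -96, -96, -96
Third differences: -480, -576, -672, -768, -864, -960, -1056, -1152
Second differences: -962, -1442, -2018, -2690, -3458, -4322, -5282, -6338
First differences: -983, -1945, -3387, -5405, -8095, -11553, -15875, -21157
x: -529, -1512, -3457, -6844, -12249, -20344, -31897, -47772

-47772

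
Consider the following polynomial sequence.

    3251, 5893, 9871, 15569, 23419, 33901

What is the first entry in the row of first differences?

2642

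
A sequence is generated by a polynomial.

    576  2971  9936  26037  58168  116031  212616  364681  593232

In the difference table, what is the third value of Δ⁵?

Δ: 2395, 6965, 16101, 32131, 57863, 96585, 152065, 228551
Δ²: 4570, 9136, 16030, 25732, 38722, 55480, 76486
Δ³: 4566, 6894, 9702, 12990, 16758, 21006
Δ⁴: 2328, 2808, 3288, 3768, 4248
Δ⁵: 480, 480, 480, 480

480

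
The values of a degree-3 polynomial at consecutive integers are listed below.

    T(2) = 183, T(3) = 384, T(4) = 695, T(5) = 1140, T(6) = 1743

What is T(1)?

Δ: 201, 311, 445, 603
Δ²: 110, 134, 158
Δ³: 24, 24
The third differences are constant at 24.
Work back: 110 − 24 = 86;  201 − 86 = 115;  183 − 115 = 68

68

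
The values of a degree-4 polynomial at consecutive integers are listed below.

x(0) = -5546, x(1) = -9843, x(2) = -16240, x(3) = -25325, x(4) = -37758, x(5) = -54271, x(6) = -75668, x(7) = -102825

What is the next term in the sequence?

-136690

First differences: -4297, -6397, -9085, -12433, -16513, -21397, -27157
Second differences: -2100, -2688, -3348, -4080, -4884, -5760
Third differences: -588, -660, -732, -804, -876
Fourth differences: -72, -72, -72, -72
Constant fourth difference = -72, so extend:
-876 − 72 = -948;  -5760 − 948 = -6708;  -27157 − 6708 = -33865;  -102825 − 33865 = -136690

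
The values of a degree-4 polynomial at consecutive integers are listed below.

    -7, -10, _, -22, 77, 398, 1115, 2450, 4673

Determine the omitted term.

-25

Using the last 6 terms:
First differences: 99  321  717  1335  2223
Second differences: 222  396  618  888
Third differences: 174  222  270
Fourth differences: 48  48
Constant fourth difference = 48.
Extend backward: 174 − 48 = 126;  222 − 126 = 96;  99 − 96 = 3;  -22 − 3 = -25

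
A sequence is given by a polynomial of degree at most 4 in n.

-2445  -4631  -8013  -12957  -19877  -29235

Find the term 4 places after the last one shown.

First differences: -2186 , -3382 , -4944 , -6920 , -9358
Second differences: -1196 , -1562 , -1976 , -2438
Third differences: -366 , -414 , -462
Fourth differences: -48 , -48
The fourth differences are constant (-48).
-462 − 48 = -510;  -2438 − 510 = -2948;  -9358 − 2948 = -12306;  -29235 − 12306 = -41541
-510 − 48 = -558;  -2948 − 558 = -3506;  -12306 − 3506 = -15812;  -41541 − 15812 = -57353
-558 − 48 = -606;  -3506 − 606 = -4112;  -15812 − 4112 = -19924;  -57353 − 19924 = -77277
-606 − 48 = -654;  -4112 − 654 = -4766;  -19924 − 4766 = -24690;  -77277 − 24690 = -101967

-101967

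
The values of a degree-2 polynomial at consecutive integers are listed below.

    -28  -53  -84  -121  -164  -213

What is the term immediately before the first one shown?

-9

Δ: -25, -31, -37, -43, -49
Δ²: -6, -6, -6, -6
The second differences are constant at -6.
Work back: -25 + 6 = -19;  -28 + 19 = -9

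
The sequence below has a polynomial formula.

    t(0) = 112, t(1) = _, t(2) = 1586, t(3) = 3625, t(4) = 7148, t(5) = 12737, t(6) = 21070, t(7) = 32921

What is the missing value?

Using the last 6 terms:
2039  3523  5589  8333  11851
1484  2066  2744  3518
582  678  774
96  96
Constant fourth difference = 96.
Extend backward: 582 − 96 = 486;  1484 − 486 = 998;  2039 − 998 = 1041;  1586 − 1041 = 545

545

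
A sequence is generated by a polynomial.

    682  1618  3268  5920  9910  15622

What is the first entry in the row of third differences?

288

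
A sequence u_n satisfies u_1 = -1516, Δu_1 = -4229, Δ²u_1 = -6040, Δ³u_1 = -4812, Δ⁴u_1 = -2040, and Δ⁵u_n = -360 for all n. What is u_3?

Build the table forward from the leading diagonal:
Fifth differences: -360  -360  -360
Fourth differences: -2040  -2400  -2760
Third differences: -4812  -6852  -9252
Second differences: -6040  -10852  -17704
First differences: -4229  -10269  -21121
u: -1516  -5745  -16014

-16014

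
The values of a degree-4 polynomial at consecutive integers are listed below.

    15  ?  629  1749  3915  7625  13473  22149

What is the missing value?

Using the last 6 terms:
D1: 1120  2166  3710  5848  8676
D2: 1046  1544  2138  2828
D3: 498  594  690
D4: 96  96
Constant fourth difference = 96.
Extend backward: 498 − 96 = 402;  1046 − 402 = 644;  1120 − 644 = 476;  629 − 476 = 153

153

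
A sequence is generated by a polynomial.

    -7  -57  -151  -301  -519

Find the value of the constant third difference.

First differences: -50, -94, -150, -218
Second differences: -44, -56, -68
Third differences: -12, -12

-12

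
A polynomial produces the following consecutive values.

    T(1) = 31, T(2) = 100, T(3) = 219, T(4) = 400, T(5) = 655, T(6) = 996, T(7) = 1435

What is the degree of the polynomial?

Δ: 69, 119, 181, 255, 341, 439
Δ²: 50, 62, 74, 86, 98
Δ³: 12, 12, 12, 12
The third differences are constant, so the polynomial has degree 3.

3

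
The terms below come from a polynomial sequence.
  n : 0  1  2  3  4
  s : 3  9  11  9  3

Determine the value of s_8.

-61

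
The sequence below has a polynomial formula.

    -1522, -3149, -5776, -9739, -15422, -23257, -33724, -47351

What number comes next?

D1: -1627, -2627, -3963, -5683, -7835, -10467, -13627
D2: -1000, -1336, -1720, -2152, -2632, -3160
D3: -336, -384, -432, -480, -528
D4: -48, -48, -48, -48
Constant fourth difference = -48, so extend:
-528 − 48 = -576;  -3160 − 576 = -3736;  -13627 − 3736 = -17363;  -47351 − 17363 = -64714

-64714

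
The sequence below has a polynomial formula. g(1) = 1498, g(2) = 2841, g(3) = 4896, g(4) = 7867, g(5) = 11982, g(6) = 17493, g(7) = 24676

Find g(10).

D1: 1343 , 2055 , 2971 , 4115 , 5511 , 7183
D2: 712 , 916 , 1144 , 1396 , 1672
D3: 204 , 228 , 252 , 276
D4: 24 , 24 , 24
The fourth differences are constant (24).
276 + 24 = 300;  1672 + 300 = 1972;  7183 + 1972 = 9155;  24676 + 9155 = 33831
300 + 24 = 324;  1972 + 324 = 2296;  9155 + 2296 = 11451;  33831 + 11451 = 45282
324 + 24 = 348;  2296 + 348 = 2644;  11451 + 2644 = 14095;  45282 + 14095 = 59377

59377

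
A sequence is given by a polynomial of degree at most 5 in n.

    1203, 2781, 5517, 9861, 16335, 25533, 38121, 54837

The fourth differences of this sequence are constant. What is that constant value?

72

Δ: 1578, 2736, 4344, 6474, 9198, 12588, 16716
Δ²: 1158, 1608, 2130, 2724, 3390, 4128
Δ³: 450, 522, 594, 666, 738
Δ⁴: 72, 72, 72, 72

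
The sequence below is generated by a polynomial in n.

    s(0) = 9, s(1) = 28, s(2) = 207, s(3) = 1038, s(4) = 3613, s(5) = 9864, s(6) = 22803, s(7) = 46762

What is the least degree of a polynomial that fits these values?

5

D1: 19, 179, 831, 2575, 6251, 12939, 23959
D2: 160, 652, 1744, 3676, 6688, 11020
D3: 492, 1092, 1932, 3012, 4332
D4: 600, 840, 1080, 1320
D5: 240, 240, 240
The fifth differences are constant, so the polynomial has degree 5.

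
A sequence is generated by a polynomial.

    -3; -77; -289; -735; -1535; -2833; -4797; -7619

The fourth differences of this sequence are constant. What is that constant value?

-24

Δ: -74, -212, -446, -800, -1298, -1964, -2822
Δ²: -138, -234, -354, -498, -666, -858
Δ³: -96, -120, -144, -168, -192
Δ⁴: -24, -24, -24, -24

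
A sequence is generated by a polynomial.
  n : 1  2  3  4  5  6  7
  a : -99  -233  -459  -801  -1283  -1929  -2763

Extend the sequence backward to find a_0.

-33

First differences: -134  -226  -342  -482  -646  -834
Second differences: -92  -116  -140  -164  -188
Third differences: -24  -24  -24  -24
The third differences are constant at -24.
Work back: -92 + 24 = -68;  -134 + 68 = -66;  -99 + 66 = -33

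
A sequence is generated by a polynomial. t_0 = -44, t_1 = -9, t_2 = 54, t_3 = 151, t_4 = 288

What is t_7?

999

D1: 35 , 63 , 97 , 137
D2: 28 , 34 , 40
D3: 6 , 6
Constant third difference = 6, so extend:
40 + 6 = 46;  137 + 46 = 183;  288 + 183 = 471
46 + 6 = 52;  183 + 52 = 235;  471 + 235 = 706
52 + 6 = 58;  235 + 58 = 293;  706 + 293 = 999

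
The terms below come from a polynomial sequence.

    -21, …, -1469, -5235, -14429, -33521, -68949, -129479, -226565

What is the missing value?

Using the last 7 terms:
Δ: -3766, -9194, -19092, -35428, -60530, -97086
Δ²: -5428, -9898, -16336, -25102, -36556
Δ³: -4470, -6438, -8766, -11454
Δ⁴: -1968, -2328, -2688
Δ⁵: -360, -360
Constant fifth difference = -360.
Extend backward: -1968 + 360 = -1608;  -4470 + 1608 = -2862;  -5428 + 2862 = -2566;  -3766 + 2566 = -1200;  -1469 + 1200 = -269

-269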